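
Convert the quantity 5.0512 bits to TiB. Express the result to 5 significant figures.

5.7425 × 10^-13 TiB

1 bit = 1.136868 × 10^-13 tebibytes.
So 5.0512 × 1.136868 × 10^-13 ≈ 5.7425 × 10^-13 TiB.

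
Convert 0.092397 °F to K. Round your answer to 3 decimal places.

255.424 kelvins

K = (°F + 459.67) × 5/9.
Applying the formula gives 255.424 K.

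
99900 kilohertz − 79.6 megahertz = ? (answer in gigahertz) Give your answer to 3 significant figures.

0.0203 GHz

99900 kHz = 0.0999000 GHz and 79.6 MHz = 0.0796000 GHz.
0.0999000 − 0.0796000 ≈ 0.0203 GHz.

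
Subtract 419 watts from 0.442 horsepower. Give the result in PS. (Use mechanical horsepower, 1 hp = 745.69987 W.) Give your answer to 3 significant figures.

-0.122 metric horsepower

0.442 hp = 0.448130 PS and 419 W = 0.569681 PS.
0.448130 − 0.569681 ≈ -0.122 PS.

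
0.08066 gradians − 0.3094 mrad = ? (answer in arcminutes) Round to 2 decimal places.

0.08066 grad = 4.35564 arcmin and 0.3094 mrad = 1.06364 arcmin.
4.35564 − 1.06364 ≈ 3.29 arcmin.

3.29 arcmin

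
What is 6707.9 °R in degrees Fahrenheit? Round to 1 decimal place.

°R = °F + 459.67.
Applying the formula gives 6248.2 °F.

6248.2 °F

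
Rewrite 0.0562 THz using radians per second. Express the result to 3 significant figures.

3.53e+11 radians per second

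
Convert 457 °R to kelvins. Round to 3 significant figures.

254 K

°R = K × 9/5.
Applying the formula gives 254 K.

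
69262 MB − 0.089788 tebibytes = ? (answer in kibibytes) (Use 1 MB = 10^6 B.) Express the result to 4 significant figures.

69262 MB = 6.76387e+7 KiB and 0.089788 TiB = 9.64091e+7 KiB.
6.76387e+7 − 9.64091e+7 ≈ -2.877e+7 KiB.

-2.877e+7 KiB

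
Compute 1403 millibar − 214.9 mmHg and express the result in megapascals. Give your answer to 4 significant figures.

0.1116 MPa

1403 mbar = 0.140300 MPa and 214.9 mmHg = 0.0286510 MPa.
0.140300 − 0.0286510 ≈ 0.1116 MPa.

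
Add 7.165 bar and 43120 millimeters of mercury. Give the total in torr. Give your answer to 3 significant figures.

7.165 bar = 5374.19 torr and 43120 mmHg = 43120.0 torr.
5374.19 + 43120.0 ≈ 48500 torr.

48500 torr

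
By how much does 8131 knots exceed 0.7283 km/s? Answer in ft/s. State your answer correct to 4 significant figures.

8131 kn = 13723.6 ft/s and 0.7283 km/s = 2389.44 ft/s.
13723.6 − 2389.44 ≈ 11330 ft/s.

11330 feet per second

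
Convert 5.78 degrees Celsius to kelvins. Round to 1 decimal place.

278.9 kelvins

K = °C + 273.15.
Applying the formula gives 278.9 K.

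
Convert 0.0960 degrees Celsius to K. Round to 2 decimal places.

K = °C + 273.15.
Applying the formula gives 273.25 K.

273.25 K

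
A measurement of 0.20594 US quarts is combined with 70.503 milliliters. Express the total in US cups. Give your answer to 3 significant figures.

0.20594 US qt = 0.823760 US cup and 70.503 mL = 0.297999 US cup.
0.823760 + 0.297999 ≈ 1.12 US cup.

1.12 US cups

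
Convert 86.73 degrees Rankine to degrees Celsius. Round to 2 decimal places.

-224.97 °C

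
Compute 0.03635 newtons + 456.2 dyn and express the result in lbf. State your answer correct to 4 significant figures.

0.03635 N = 0.00817181 lbf and 456.2 dyn = 0.00102558 lbf.
0.00817181 + 0.00102558 ≈ 0.009197 lbf.

0.009197 lbf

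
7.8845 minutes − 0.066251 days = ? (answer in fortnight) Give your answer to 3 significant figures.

-0.00434 fortnights

7.8845 min = 0.000391096 fortnight and 0.066251 d = 0.00473221 fortnight.
0.000391096 − 0.00473221 ≈ -0.00434 fortnight.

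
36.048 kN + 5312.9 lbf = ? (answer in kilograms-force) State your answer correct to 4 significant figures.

6086 kilograms-force

36.048 kN = 3675.87 kgf and 5312.9 lbf = 2409.89 kgf.
3675.87 + 2409.89 ≈ 6086 kgf.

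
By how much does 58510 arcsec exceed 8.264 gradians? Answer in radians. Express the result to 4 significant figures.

58510 arcsec = 0.283664 rad and 8.264 grad = 0.129811 rad.
0.283664 − 0.129811 ≈ 0.1539 rad.

0.1539 radians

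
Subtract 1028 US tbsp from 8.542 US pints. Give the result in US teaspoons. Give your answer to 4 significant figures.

-2264 US teaspoons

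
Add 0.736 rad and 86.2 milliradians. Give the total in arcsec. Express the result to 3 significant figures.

170000 arcseconds

0.736 rad = 151811 arcsec and 86.2 mrad = 17780.0 arcsec.
151811 + 17780.0 ≈ 170000 arcsec.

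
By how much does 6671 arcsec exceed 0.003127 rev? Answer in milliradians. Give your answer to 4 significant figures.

12.69 milliradians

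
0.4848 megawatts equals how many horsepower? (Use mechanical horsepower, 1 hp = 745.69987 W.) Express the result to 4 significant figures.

1 megawatt = 1341.02 hp.
Then 0.4848 × 1341.02 ≈ 650.1 hp.

650.1 hp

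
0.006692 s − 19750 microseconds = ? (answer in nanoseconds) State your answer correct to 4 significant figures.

0.006692 s = 6.69200 × 10^6 ns and 19750 μs = 1.97500 × 10^7 ns.
6.69200 × 10^6 − 1.97500 × 10^7 ≈ -1.306 × 10^7 ns.

-1.306 × 10^7 nanoseconds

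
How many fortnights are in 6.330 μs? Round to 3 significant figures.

1 microsecond = 8.26720e-13 fortnight.
Then 6.330 × 8.26720e-13 ≈ 5.23e-12 fortnight.

5.23e-12 fortnights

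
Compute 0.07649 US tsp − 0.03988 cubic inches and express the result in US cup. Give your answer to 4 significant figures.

-0.001169 US cups

0.07649 US tsp = 0.00159354 US cup and 0.03988 in³ = 0.00276225 US cup.
0.00159354 − 0.00276225 ≈ -0.001169 US cup.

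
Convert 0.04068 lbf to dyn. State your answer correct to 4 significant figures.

18100 dynes

1 pound-force = 444822 dyn.
So 0.04068 × 444822 ≈ 18100 dyn.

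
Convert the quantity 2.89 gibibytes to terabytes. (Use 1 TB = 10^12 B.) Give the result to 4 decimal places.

0.0031 terabytes

1 gibibyte = 0.00107374 terabytes.
Thus 2.89 × 0.00107374 ≈ 0.0031 TB.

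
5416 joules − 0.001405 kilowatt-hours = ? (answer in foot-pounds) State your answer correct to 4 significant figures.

5416 J = 3994.637 ft·lbf and 0.001405 kWh = 3730.589 ft·lbf.
3994.637 − 3730.589 ≈ 264.0 ft·lbf.

264.0 ft·lbf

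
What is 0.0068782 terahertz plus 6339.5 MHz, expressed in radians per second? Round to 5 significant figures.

8.3049e+10 rad/s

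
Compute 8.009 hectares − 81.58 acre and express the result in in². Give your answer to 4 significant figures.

8.009 ha = 1.24140 × 10^8 in² and 81.58 acre = 5.11722 × 10^8 in².
1.24140 × 10^8 − 5.11722 × 10^8 ≈ -3.876 × 10^8 in².

-3.876 × 10^8 in²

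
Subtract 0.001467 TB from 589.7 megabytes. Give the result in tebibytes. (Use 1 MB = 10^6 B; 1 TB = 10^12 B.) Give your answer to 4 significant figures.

-0.0007979 TiB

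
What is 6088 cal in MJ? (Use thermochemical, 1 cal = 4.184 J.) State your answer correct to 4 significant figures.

1 cal = 4.18400e-6 megajoules.
Then 6088 × 4.18400e-6 ≈ 0.02547 MJ.

0.02547 megajoules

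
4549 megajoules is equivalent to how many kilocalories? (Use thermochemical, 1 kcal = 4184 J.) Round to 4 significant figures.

1.087 × 10^6 kcal

1 MJ = 239.006 kcal.
Thus 4549 × 239.006 ≈ 1.087 × 10^6 kcal.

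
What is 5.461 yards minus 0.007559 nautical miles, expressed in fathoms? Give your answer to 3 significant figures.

-4.92 fathom

5.461 yd = 2.73050 fathom and 0.007559 nmi = 7.65489 fathom.
2.73050 − 7.65489 ≈ -4.92 fathom.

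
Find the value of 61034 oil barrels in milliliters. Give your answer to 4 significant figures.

1 oil barrel = 158987 milliliters.
So 61034 × 158987 ≈ 9.704e+9 mL.

9.704e+9 mL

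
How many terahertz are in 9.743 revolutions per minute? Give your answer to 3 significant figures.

1.62e-13 THz

1 rpm = 1.66667e-14 THz.
Then 9.743 × 1.66667e-14 ≈ 1.62e-13 THz.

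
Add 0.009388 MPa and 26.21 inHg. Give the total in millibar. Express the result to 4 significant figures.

0.009388 MPa = 93.8800 mbar and 26.21 inHg = 887.572 mbar.
93.8800 + 887.572 ≈ 981.5 mbar.

981.5 mbar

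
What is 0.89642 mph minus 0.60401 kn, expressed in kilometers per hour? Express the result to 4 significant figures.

0.89642 mph = 1.44265 km/h and 0.60401 kn = 1.11863 km/h.
1.44265 − 1.11863 ≈ 0.3240 km/h.

0.3240 kilometers per hour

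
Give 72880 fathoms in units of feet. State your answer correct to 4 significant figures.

437300 ft

1 fathom = 6.00000 ft.
Then 72880 × 6.00000 ≈ 437300 ft.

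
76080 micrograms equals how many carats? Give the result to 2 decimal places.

0.38 carats

1 microgram = 5.00000e-6 carats.
So 76080 × 5.00000e-6 ≈ 0.38 ct.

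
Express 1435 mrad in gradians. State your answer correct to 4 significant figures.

91.35 gradians

1 mrad = 0.0636620 gradians.
Then 1435 × 0.0636620 ≈ 91.35 grad.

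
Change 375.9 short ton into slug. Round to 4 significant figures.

23370 slug

1 short ton = 62.1619 slug.
Then 375.9 × 62.1619 ≈ 23370 slug.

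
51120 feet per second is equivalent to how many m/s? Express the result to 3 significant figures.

15600 m/s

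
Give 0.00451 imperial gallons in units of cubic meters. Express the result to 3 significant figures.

1 imp gal = 0.00454609 m³.
Then 0.00451 × 0.00454609 ≈ 2.05e-5 m³.

2.05e-5 cubic meters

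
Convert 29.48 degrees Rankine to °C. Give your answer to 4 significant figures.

°R = (°C + 273.15) × 9/5.
Applying the formula gives -256.8 °C.

-256.8 °C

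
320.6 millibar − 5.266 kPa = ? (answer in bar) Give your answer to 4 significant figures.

0.2679 bar

320.6 mbar = 0.320600 bar and 5.266 kPa = 0.0526600 bar.
0.320600 − 0.0526600 ≈ 0.2679 bar.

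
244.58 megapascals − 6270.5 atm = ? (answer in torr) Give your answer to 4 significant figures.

244.58 MPa = 1.83450 × 10^6 torr and 6270.5 atm = 4.76558 × 10^6 torr.
1.83450 × 10^6 − 4.76558 × 10^6 ≈ -2.931 × 10^6 torr.

-2.931 × 10^6 torr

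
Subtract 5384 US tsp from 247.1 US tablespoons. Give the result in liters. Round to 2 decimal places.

-22.88 L

247.1 US tbsp = 3.65381 L and 5384 US tsp = 26.5373 L.
3.65381 − 26.5373 ≈ -22.88 L.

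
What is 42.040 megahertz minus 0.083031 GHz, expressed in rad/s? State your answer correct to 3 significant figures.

42.040 MHz = 2.64145 × 10^8 rad/s and 0.083031 GHz = 5.21699 × 10^8 rad/s.
2.64145 × 10^8 − 5.21699 × 10^8 ≈ -2.58 × 10^8 rad/s.

-2.58 × 10^8 rad/s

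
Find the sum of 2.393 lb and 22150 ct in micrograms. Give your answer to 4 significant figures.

5.515 × 10^9 μg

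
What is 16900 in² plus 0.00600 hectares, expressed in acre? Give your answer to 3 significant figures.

16900 in² = 0.00269424 acre and 0.00600 ha = 0.0148263 acre.
0.00269424 + 0.0148263 ≈ 0.0175 acre.

0.0175 acres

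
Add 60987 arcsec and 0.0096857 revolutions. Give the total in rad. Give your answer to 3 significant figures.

0.357 radians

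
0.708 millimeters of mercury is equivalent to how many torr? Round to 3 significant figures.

0.708 torr

1 mmHg = 1.00000 torr.
Thus 0.708 × 1.00000 ≈ 0.708 torr.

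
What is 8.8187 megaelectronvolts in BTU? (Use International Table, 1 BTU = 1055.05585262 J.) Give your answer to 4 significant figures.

1.339 × 10^-15 BTU

1 MeV = 1.51857 × 10^-16 BTU.
Then 8.8187 × 1.51857 × 10^-16 ≈ 1.339 × 10^-15 BTU.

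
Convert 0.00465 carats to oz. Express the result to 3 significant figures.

1 carat = 0.00705479 oz.
Then 0.00465 × 0.00705479 ≈ 3.28e-5 oz.

3.28e-5 oz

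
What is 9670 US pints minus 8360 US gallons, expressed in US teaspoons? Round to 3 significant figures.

-5.49e+6 US teaspoons

9670 US pt = 928320 US tsp and 8360 US gal = 6.42048e+6 US tsp.
928320 − 6.42048e+6 ≈ -5.49e+6 US tsp.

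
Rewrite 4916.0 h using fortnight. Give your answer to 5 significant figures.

14.631 fortnight

1 hour = 0.00297619 fortnight.
Then 4916.0 × 0.00297619 ≈ 14.631 fortnight.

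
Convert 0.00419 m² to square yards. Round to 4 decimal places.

0.0050 yd²

1 m² = 1.19599 yd².
So 0.00419 × 1.19599 ≈ 0.0050 yd².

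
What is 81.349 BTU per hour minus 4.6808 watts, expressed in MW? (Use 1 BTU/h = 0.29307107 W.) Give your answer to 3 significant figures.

81.349 BTU/h = 2.38410e-5 MW and 4.6808 W = 4.68080e-6 MW.
2.38410e-5 − 4.68080e-6 ≈ 1.92e-5 MW.

1.92e-5 megawatts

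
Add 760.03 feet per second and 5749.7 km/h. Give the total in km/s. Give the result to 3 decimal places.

760.03 ft/s = 0.231657 km/s and 5749.7 km/h = 1.59714 km/s.
0.231657 + 1.59714 ≈ 1.829 km/s.

1.829 kilometers per second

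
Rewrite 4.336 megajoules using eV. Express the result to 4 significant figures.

2.706e+25 electronvolts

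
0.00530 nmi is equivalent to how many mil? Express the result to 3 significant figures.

386000 mil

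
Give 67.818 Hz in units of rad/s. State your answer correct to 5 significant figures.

1 hertz = 6.28319 radians per second.
67.818 × 6.28319 ≈ 426.11 rad/s.

426.11 radians per second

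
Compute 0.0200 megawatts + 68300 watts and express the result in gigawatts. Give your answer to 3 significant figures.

8.83 × 10^-5 GW

0.0200 MW = 2.00000 × 10^-5 GW and 68300 W = 6.83000 × 10^-5 GW.
2.00000 × 10^-5 + 6.83000 × 10^-5 ≈ 8.83 × 10^-5 GW.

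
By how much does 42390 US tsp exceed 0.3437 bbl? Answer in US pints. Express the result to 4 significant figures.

326.1 US pt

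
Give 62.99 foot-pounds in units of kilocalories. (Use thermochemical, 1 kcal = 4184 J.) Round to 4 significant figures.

1 foot-pound = 0.000324048 kcal.
Then 62.99 × 0.000324048 ≈ 0.02041 kcal.

0.02041 kilocalories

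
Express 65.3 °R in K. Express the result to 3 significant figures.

36.3 K

°R = K × 9/5.
Applying the formula gives 36.3 K.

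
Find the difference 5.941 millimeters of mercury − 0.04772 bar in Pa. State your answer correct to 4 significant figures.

5.941 mmHg = 792.068 Pa and 0.04772 bar = 4772.00 Pa.
792.068 − 4772.00 ≈ -3980 Pa.

-3980 pascals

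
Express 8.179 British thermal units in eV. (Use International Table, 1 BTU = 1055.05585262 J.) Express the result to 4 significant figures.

5.386 × 10^22 eV

1 BTU = 6.58514 × 10^21 eV.
So 8.179 × 6.58514 × 10^21 ≈ 5.386 × 10^22 eV.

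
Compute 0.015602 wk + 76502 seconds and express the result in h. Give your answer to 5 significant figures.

23.872 h

0.015602 wk = 2.62114 h and 76502 s = 21.2506 h.
2.62114 + 21.2506 ≈ 23.872 h.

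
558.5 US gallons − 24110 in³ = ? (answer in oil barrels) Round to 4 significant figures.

10.81 bbl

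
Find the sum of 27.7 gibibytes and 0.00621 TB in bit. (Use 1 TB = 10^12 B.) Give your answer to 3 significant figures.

27.7 GiB = 2.37941e+11 bit and 0.00621 TB = 4.96800e+10 bit.
2.37941e+11 + 4.96800e+10 ≈ 2.88e+11 bit.

2.88e+11 bit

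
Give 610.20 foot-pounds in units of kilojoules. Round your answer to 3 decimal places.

0.827 kJ

1 foot-pound = 0.00135582 kJ.
Thus 610.20 × 0.00135582 ≈ 0.827 kJ.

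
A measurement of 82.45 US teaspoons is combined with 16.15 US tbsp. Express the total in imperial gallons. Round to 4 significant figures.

82.45 US tsp = 0.0893932 imp gal and 16.15 US tbsp = 0.0525300 imp gal.
0.0893932 + 0.0525300 ≈ 0.1419 imp gal.

0.1419 imp gal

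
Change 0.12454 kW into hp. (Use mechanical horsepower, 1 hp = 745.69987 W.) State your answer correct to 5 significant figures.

0.16701 hp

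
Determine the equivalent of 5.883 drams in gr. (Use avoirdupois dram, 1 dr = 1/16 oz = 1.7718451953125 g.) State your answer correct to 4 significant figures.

1 dram = 27.34375 grains.
So 5.883 × 27.34375 ≈ 160.9 gr.

160.9 grains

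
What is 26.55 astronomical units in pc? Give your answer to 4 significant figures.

0.0001287 parsecs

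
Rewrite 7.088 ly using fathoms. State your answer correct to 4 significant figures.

1 light-year = 5.17319 × 10^15 fathoms.
Then 7.088 × 5.17319 × 10^15 ≈ 3.667 × 10^16 fathom.

3.667 × 10^16 fathoms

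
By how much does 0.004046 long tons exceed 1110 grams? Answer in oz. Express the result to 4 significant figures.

105.9 ounces

0.004046 long ton = 145.009 oz and 1110 g = 39.1541 oz.
145.009 − 39.1541 ≈ 105.9 oz.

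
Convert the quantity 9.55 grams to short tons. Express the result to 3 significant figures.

1.05 × 10^-5 short tons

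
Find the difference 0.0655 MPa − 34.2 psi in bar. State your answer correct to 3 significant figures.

-1.70 bar

0.0655 MPa = 0.655000 bar and 34.2 psi = 2.35801 bar.
0.655000 − 2.35801 ≈ -1.70 bar.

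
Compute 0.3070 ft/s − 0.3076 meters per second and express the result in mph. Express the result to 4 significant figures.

0.3070 ft/s = 0.209318 mph and 0.3076 m/s = 0.688082 mph.
0.209318 − 0.688082 ≈ -0.4788 mph.

-0.4788 mph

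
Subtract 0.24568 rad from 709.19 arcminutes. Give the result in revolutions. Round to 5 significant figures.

-0.0062683 rev

709.19 arcmin = 0.0328329 rev and 0.24568 rad = 0.0391012 rev.
0.0328329 − 0.0391012 ≈ -0.0062683 rev.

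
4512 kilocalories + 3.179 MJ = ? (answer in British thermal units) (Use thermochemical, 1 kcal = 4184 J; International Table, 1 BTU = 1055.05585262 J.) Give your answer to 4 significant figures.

4512 kcal = 17893.1 BTU and 3.179 MJ = 3013.11 BTU.
17893.1 + 3013.11 ≈ 20910 BTU.

20910 BTU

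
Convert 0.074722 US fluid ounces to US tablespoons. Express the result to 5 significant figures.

1 US fl oz = 2.00000 US tbsp.
0.074722 × 2.00000 ≈ 0.14944 US tbsp.

0.14944 US tbsp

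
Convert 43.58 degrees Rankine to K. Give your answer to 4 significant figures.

24.21 kelvins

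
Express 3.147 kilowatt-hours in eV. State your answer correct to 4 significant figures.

7.071e+25 electronvolts

1 kWh = 2.24694e+25 eV.
Then 3.147 × 2.24694e+25 ≈ 7.071e+25 eV.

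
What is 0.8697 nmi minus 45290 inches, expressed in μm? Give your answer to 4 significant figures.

0.8697 nmi = 1.61068e+9 μm and 45290 in = 1.15037e+9 μm.
1.61068e+9 − 1.15037e+9 ≈ 4.603e+8 μm.

4.603e+8 μm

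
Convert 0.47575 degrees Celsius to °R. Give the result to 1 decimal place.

492.5 degrees Rankine

°R = (°C + 273.15) × 9/5.
Applying the formula gives 492.5 °R.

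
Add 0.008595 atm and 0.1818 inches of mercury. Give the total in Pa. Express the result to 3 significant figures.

1490 Pa

0.008595 atm = 870.888 Pa and 0.1818 inHg = 615.645 Pa.
870.888 + 615.645 ≈ 1490 Pa.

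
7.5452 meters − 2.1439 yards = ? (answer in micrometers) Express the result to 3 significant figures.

7.5452 m = 7.54520e+6 μm and 2.1439 yd = 1.96038e+6 μm.
7.54520e+6 − 1.96038e+6 ≈ 5.58e+6 μm.

5.58e+6 micrometers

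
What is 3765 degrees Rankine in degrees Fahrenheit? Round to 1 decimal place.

3305.3 °F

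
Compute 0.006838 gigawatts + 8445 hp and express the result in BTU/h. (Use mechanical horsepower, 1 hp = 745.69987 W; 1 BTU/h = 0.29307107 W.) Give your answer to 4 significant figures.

4.482 × 10^7 BTU/h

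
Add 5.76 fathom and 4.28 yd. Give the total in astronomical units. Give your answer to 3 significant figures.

5.76 fathom = 7.04147e-11 au and 4.28 yd = 2.61610e-11 au.
7.04147e-11 + 2.61610e-11 ≈ 9.66e-11 au.

9.66e-11 au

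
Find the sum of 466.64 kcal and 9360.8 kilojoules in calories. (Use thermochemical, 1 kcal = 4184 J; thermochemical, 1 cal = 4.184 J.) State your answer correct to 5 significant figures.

2.7039e+6 cal

466.64 kcal = 466640 cal and 9360.8 kJ = 2.23728e+6 cal.
466640 + 2.23728e+6 ≈ 2.7039e+6 cal.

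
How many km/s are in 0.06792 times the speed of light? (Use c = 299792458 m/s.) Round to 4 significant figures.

1 speed of light = 299792 km/s.
Then 0.06792 × 299792 ≈ 20360 km/s.

20360 km/s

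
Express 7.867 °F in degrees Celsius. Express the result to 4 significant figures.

-13.41 °C

°F = °C × 9/5 + 32.
Applying the formula gives -13.41 °C.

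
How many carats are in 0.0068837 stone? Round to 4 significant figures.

218.6 carats

1 stone = 31751.5 ct.
Thus 0.0068837 × 31751.5 ≈ 218.6 ct.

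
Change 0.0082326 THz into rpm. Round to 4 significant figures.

4.940e+11 rpm

1 terahertz = 6.00000e+13 revolutions per minute.
Thus 0.0082326 × 6.00000e+13 ≈ 4.940e+11 rpm.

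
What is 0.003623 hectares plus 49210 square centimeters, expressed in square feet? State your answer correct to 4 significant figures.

442.9 ft²

0.003623 ha = 389.976 ft² and 49210 cm² = 52.9692 ft².
389.976 + 52.9692 ≈ 442.9 ft².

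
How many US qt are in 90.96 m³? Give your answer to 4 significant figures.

1 cubic meter = 1056.69 US qt.
So 90.96 × 1056.69 ≈ 96120 US qt.

96120 US quarts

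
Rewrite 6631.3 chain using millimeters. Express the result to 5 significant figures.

1.3340 × 10^8 mm

1 chain = 20116.8 mm.
So 6631.3 × 20116.8 ≈ 1.3340 × 10^8 mm.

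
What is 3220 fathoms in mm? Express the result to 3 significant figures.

1 fathom = 1828.80 millimeters.
3220 × 1828.80 ≈ 5.89 × 10^6 mm.

5.89 × 10^6 mm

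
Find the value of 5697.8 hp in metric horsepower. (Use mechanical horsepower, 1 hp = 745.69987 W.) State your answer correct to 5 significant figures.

5776.8 PS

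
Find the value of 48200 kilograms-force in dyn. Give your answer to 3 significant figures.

4.73e+10 dyn

1 kilogram-force = 980665 dyn.
Then 48200 × 980665 ≈ 4.73e+10 dyn.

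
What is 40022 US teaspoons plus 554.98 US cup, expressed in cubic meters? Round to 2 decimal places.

0.33 m³

40022 US tsp = 0.197265 m³ and 554.98 US cup = 0.131302 m³.
0.197265 + 0.131302 ≈ 0.33 m³.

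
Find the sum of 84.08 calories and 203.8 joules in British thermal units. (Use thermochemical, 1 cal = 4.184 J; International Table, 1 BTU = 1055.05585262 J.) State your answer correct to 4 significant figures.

0.5266 British thermal units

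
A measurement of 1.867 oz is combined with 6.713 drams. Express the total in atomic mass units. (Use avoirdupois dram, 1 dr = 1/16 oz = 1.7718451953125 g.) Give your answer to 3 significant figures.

3.90 × 10^25 atomic mass units

1.867 oz = 3.18743 × 10^25 u and 6.713 dr = 7.16297 × 10^24 u.
3.18743 × 10^25 + 7.16297 × 10^24 ≈ 3.90 × 10^25 u.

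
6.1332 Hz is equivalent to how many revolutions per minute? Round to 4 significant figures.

368.0 revolutions per minute

1 Hz = 60.0000 rpm.
6.1332 × 60.0000 ≈ 368.0 rpm.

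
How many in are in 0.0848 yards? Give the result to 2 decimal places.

1 yard = 36.0000 inches.
Then 0.0848 × 36.0000 ≈ 3.05 in.

3.05 inches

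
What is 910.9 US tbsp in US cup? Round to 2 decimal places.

56.93 US cup

1 US tablespoon = 0.0625000 US cups.
Thus 910.9 × 0.0625000 ≈ 56.93 US cup.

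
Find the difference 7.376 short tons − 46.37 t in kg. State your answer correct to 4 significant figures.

-39680 kilograms

7.376 short ton = 6691.39 kg and 46.37 t = 46370.0 kg.
6691.39 − 46370.0 ≈ -39680 kg.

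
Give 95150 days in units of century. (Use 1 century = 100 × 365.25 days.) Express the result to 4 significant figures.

2.605 century

1 d = 2.73785e-5 century.
95150 × 2.73785e-5 ≈ 2.605 century.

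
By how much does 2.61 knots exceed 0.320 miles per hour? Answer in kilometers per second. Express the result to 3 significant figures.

2.61 kn = 0.00134270 km/s and 0.320 mph = 0.000143053 km/s.
0.00134270 − 0.000143053 ≈ 0.00120 km/s.

0.00120 kilometers per second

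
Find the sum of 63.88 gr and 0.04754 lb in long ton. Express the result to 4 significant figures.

63.88 gr = 4.07398e-6 long ton and 0.04754 lb = 2.12232e-5 long ton.
4.07398e-6 + 2.12232e-5 ≈ 2.530e-5 long ton.

2.530e-5 long tons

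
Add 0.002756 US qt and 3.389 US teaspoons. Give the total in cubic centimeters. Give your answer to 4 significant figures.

19.31 cubic centimeters

0.002756 US qt = 2.60815 cm³ and 3.389 US tsp = 16.7041 cm³.
2.60815 + 16.7041 ≈ 19.31 cm³.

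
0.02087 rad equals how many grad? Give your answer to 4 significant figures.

1.329 gradians

1 rad = 63.6620 grad.
Then 0.02087 × 63.6620 ≈ 1.329 grad.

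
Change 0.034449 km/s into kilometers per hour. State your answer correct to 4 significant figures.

1 km/s = 3600.00 km/h.
Thus 0.034449 × 3600.00 ≈ 124.0 km/h.

124.0 km/h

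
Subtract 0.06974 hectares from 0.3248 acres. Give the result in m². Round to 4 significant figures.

617.0 m²

0.3248 acre = 1314.42 m² and 0.06974 ha = 697.400 m².
1314.42 − 697.400 ≈ 617.0 m².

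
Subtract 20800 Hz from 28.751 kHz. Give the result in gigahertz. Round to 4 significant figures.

28.751 kHz = 2.87510e-5 GHz and 20800 Hz = 2.08000e-5 GHz.
2.87510e-5 − 2.08000e-5 ≈ 7.951e-6 GHz.

7.951e-6 gigahertz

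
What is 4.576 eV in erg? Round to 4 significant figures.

1 eV = 1.60218e-12 erg.
4.576 × 1.60218e-12 ≈ 7.332e-12 erg.

7.332e-12 ergs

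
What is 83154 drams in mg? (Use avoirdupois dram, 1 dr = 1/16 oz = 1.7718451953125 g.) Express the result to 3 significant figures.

1.47 × 10^8 milligrams

1 dr = 1771.85 milligrams.
83154 × 1771.85 ≈ 1.47 × 10^8 mg.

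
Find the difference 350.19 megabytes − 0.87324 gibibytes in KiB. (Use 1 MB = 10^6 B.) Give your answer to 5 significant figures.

350.19 MB = 341982 KiB and 0.87324 GiB = 915659 KiB.
341982 − 915659 ≈ -573680 KiB.

-573680 kibibytes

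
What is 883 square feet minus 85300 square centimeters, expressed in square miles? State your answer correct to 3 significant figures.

2.84e-5 square miles

883 ft² = 3.16733e-5 mi² and 85300 cm² = 3.29345e-6 mi².
3.16733e-5 − 3.29345e-6 ≈ 2.84e-5 mi².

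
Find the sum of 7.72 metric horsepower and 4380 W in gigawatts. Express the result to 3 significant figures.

1.01e-5 gigawatts

7.72 PS = 5.67805e-6 GW and 4380 W = 4.38000e-6 GW.
5.67805e-6 + 4.38000e-6 ≈ 1.01e-5 GW.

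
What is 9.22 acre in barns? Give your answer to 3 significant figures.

3.73 × 10^32 barn

1 acre = 4.04686 × 10^31 barns.
9.22 × 4.04686 × 10^31 ≈ 3.73 × 10^32 barn.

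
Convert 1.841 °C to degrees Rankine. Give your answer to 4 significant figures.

495.0 degrees Rankine

°R = (°C + 273.15) × 9/5.
Applying the formula gives 495.0 °R.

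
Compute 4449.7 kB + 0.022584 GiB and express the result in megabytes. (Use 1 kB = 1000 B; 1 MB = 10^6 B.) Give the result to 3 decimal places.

28.699 MB

4449.7 kB = 4.44970 MB and 0.022584 GiB = 24.2494 MB.
4.44970 + 24.2494 ≈ 28.699 MB.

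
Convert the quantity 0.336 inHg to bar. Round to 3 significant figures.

1 inch of mercury = 0.0338639 bar.
So 0.336 × 0.0338639 ≈ 0.0114 bar.

0.0114 bar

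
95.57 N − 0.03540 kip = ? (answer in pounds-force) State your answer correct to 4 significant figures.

95.57 N = 21.48499 lbf and 0.03540 kip = 35.40000 lbf.
21.48499 − 35.40000 ≈ -13.92 lbf.

-13.92 pounds-force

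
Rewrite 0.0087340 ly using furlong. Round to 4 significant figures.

4.108 × 10^11 furlongs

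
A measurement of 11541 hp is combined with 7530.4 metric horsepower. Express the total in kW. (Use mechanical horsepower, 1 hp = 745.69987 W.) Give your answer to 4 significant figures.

14140 kW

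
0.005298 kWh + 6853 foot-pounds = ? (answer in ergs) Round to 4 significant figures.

0.005298 kWh = 1.90728 × 10^11 erg and 6853 ft·lbf = 9.29142 × 10^10 erg.
1.90728 × 10^11 + 9.29142 × 10^10 ≈ 2.836 × 10^11 erg.

2.836 × 10^11 erg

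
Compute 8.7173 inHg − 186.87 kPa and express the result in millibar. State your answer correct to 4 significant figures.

-1573 mbar

8.7173 inHg = 295.202 mbar and 186.87 kPa = 1868.70 mbar.
295.202 − 1868.70 ≈ -1573 mbar.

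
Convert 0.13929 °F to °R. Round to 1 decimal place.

°R = °F + 459.67.
Applying the formula gives 459.8 °R.

459.8 °R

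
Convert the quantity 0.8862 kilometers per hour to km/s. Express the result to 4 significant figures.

0.0002462 km/s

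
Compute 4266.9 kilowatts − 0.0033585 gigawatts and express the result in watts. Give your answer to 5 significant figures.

908400 W

4266.9 kW = 4.26690 × 10^6 W and 0.0033585 GW = 3.35850 × 10^6 W.
4.26690 × 10^6 − 3.35850 × 10^6 ≈ 908400 W.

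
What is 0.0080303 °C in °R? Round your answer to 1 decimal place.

°R = (°C + 273.15) × 9/5.
Applying the formula gives 491.7 °R.

491.7 °R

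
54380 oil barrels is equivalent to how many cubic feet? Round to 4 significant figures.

1 oil barrel = 5.61458 cubic feet.
Thus 54380 × 5.61458 ≈ 305300 ft³.

305300 cubic feet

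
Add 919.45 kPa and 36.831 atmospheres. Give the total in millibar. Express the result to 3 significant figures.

46500 mbar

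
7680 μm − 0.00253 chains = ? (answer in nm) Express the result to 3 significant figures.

-4.32 × 10^7 nm

7680 μm = 7.68000 × 10^6 nm and 0.00253 chain = 5.08955 × 10^7 nm.
7.68000 × 10^6 − 5.08955 × 10^7 ≈ -4.32 × 10^7 nm.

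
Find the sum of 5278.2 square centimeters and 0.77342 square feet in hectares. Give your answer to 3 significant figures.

6.00e-5 hectares

5278.2 cm² = 5.27820e-5 ha and 0.77342 ft² = 7.18531e-6 ha.
5.27820e-5 + 7.18531e-6 ≈ 6.00e-5 ha.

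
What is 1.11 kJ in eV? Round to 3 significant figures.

6.93e+21 electronvolts

1 kJ = 6.24151e+21 eV.
Then 1.11 × 6.24151e+21 ≈ 6.93e+21 eV.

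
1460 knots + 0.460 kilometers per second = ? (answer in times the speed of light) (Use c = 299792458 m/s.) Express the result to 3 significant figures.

4.04 × 10^-6 times the speed of light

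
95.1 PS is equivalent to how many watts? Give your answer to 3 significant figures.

69900 watts

1 PS = 735.499 watts.
So 95.1 × 735.499 ≈ 69900 W.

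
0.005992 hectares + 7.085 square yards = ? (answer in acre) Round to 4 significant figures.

0.005992 ha = 0.0148066 acre and 7.085 yd² = 0.00146384 acre.
0.0148066 + 0.00146384 ≈ 0.01627 acre.

0.01627 acres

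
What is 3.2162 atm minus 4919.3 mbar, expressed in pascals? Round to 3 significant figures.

-166000 Pa

3.2162 atm = 325881 Pa and 4919.3 mbar = 491930 Pa.
325881 − 491930 ≈ -166000 Pa.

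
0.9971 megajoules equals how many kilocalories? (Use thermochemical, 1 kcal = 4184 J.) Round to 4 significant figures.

238.3 kcal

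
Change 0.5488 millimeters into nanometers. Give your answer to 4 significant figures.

548800 nanometers

1 mm = 1.00000e+6 nm.
So 0.5488 × 1.00000e+6 ≈ 548800 nm.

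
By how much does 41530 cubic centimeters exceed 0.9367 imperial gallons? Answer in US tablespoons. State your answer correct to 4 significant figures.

2521 US tbsp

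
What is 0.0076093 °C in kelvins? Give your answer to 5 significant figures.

273.16 kelvins

K = °C + 273.15.
Applying the formula gives 273.16 K.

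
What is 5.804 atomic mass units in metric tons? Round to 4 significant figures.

9.638 × 10^-30 t

1 atomic mass unit = 1.66054 × 10^-30 metric tons.
Then 5.804 × 1.66054 × 10^-30 ≈ 9.638 × 10^-30 t.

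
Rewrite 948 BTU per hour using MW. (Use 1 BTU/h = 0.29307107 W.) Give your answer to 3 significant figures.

0.000278 megawatts

1 BTU per hour = 2.93071 × 10^-7 MW.
So 948 × 2.93071 × 10^-7 ≈ 0.000278 MW.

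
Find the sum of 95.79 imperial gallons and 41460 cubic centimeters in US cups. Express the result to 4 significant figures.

2016 US cups

95.79 imp gal = 1840.62 US cup and 41460 cm³ = 175.241 US cup.
1840.62 + 175.241 ≈ 2016 US cup.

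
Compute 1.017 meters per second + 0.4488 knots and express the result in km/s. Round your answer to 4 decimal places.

1.017 m/s = 0.00101700 km/s and 0.4488 kn = 0.000230883 km/s.
0.00101700 + 0.000230883 ≈ 0.0012 km/s.

0.0012 kilometers per second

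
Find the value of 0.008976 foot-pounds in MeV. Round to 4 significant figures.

1 foot-pound = 8.46235 × 10^12 MeV.
0.008976 × 8.46235 × 10^12 ≈ 7.596 × 10^10 MeV.

7.596 × 10^10 MeV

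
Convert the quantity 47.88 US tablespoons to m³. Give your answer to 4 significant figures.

1 US tbsp = 1.47868e-5 cubic meters.
So 47.88 × 1.47868e-5 ≈ 0.0007080 m³.

0.0007080 m³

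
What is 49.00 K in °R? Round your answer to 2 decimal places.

88.20 °R

°R = K × 9/5.
Applying the formula gives 88.20 °R.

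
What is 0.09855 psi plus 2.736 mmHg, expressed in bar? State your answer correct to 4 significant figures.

0.09855 psi = 0.00679478 bar and 2.736 mmHg = 0.00364770 bar.
0.00679478 + 0.00364770 ≈ 0.01044 bar.

0.01044 bar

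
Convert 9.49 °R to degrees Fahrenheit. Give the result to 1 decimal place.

-450.2 °F

°R = °F + 459.67.
Applying the formula gives -450.2 °F.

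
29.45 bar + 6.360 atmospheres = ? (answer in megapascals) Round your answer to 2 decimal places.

29.45 bar = 2.94500 MPa and 6.360 atm = 0.644427 MPa.
2.94500 + 0.644427 ≈ 3.59 MPa.

3.59 MPa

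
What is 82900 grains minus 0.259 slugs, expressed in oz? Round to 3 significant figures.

56.2 ounces

82900 gr = 189.486 oz and 0.259 slug = 133.329 oz.
189.486 − 133.329 ≈ 56.2 oz.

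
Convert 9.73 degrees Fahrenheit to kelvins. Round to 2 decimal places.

K = (°F + 459.67) × 5/9.
Applying the formula gives 260.78 K.

260.78 K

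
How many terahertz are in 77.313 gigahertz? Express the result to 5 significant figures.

0.077313 terahertz

1 gigahertz = 0.00100000 THz.
77.313 × 0.00100000 ≈ 0.077313 THz.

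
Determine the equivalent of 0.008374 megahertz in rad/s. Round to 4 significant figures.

52620 rad/s

1 megahertz = 6.28319 × 10^6 rad/s.
Thus 0.008374 × 6.28319 × 10^6 ≈ 52620 rad/s.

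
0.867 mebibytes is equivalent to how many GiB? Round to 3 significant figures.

0.000847 GiB

1 mebibyte = 0.0009765625 GiB.
So 0.867 × 0.0009765625 ≈ 0.000847 GiB.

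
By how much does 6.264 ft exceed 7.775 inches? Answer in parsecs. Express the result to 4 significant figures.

5.548 × 10^-17 parsecs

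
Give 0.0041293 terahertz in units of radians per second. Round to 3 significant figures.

1 terahertz = 6.28319e+12 rad/s.
Then 0.0041293 × 6.28319e+12 ≈ 2.59e+10 rad/s.

2.59e+10 rad/s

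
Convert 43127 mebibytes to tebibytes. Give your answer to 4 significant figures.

1 MiB = 9.53674 × 10^-7 TiB.
43127 × 9.53674 × 10^-7 ≈ 0.04113 TiB.

0.04113 TiB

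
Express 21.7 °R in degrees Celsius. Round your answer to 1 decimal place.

-261.1 °C

°R = (°C + 273.15) × 9/5.
Applying the formula gives -261.1 °C.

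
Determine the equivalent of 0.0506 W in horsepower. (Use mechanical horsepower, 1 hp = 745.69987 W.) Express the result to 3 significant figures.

1 W = 0.00134102 hp.
0.0506 × 0.00134102 ≈ 6.79 × 10^-5 hp.

6.79 × 10^-5 hp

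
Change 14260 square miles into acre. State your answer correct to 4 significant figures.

1 mi² = 640.000 acre.
Thus 14260 × 640.000 ≈ 9.126 × 10^6 acre.

9.126 × 10^6 acre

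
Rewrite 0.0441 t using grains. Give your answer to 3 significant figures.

1 metric ton = 1.54324 × 10^7 grains.
Then 0.0441 × 1.54324 × 10^7 ≈ 681000 gr.

681000 gr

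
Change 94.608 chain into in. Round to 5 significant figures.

1 chain = 792.000 in.
94.608 × 792.000 ≈ 74930 in.

74930 inches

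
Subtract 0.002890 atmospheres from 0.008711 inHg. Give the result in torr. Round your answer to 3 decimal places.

0.008711 inHg = 0.221259 torr and 0.002890 atm = 2.19640 torr.
0.221259 − 2.19640 ≈ -1.975 torr.

-1.975 torr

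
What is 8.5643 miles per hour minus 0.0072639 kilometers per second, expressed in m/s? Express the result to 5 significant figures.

-3.4353 meters per second

8.5643 mph = 3.82858 m/s and 0.0072639 km/s = 7.26390 m/s.
3.82858 − 7.26390 ≈ -3.4353 m/s.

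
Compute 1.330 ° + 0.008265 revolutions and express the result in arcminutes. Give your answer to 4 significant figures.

1.330 ° = 79.8000 arcmin and 0.008265 rev = 178.524 arcmin.
79.8000 + 178.524 ≈ 258.3 arcmin.

258.3 arcminutes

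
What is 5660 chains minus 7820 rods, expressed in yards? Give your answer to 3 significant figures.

81500 yd

5660 chain = 124520 yd and 7820 rod = 43010.0 yd.
124520 − 43010.0 ≈ 81500 yd.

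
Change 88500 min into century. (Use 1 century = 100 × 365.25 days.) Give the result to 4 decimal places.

0.0017 century

1 min = 1.90129e-8 century.
Then 88500 × 1.90129e-8 ≈ 0.0017 century.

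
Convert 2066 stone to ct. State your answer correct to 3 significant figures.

1 st = 31751.5 ct.
Then 2066 × 31751.5 ≈ 6.56 × 10^7 ct.

6.56 × 10^7 ct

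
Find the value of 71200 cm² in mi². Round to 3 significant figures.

2.75e-6 mi²

1 square centimeter = 3.86102e-11 square miles.
Thus 71200 × 3.86102e-11 ≈ 2.75e-6 mi².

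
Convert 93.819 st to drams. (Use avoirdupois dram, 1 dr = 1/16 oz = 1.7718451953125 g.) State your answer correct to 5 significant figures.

336250 dr

1 stone = 3584.00 drams.
Then 93.819 × 3584.00 ≈ 336250 dr.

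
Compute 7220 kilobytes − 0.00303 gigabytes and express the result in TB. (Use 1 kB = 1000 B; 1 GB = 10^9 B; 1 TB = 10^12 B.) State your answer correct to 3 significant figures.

4.19 × 10^-6 terabytes

7220 kB = 7.22000 × 10^-6 TB and 0.00303 GB = 3.03000 × 10^-6 TB.
7.22000 × 10^-6 − 3.03000 × 10^-6 ≈ 4.19 × 10^-6 TB.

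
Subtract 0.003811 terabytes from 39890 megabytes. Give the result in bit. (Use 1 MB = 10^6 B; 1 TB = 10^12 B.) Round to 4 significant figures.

2.886 × 10^11 bit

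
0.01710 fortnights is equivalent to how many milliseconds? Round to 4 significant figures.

2.068e+7 ms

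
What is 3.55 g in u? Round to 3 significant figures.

1 gram = 6.02214e+23 u.
Then 3.55 × 6.02214e+23 ≈ 2.14e+24 u.

2.14e+24 u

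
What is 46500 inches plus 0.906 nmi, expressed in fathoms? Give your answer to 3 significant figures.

46500 in = 645.833 fathom and 0.906 nmi = 917.493 fathom.
645.833 + 917.493 ≈ 1560 fathom.

1560 fathom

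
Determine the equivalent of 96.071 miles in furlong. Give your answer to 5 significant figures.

768.57 furlongs

1 mi = 8.00000 furlong.
Then 96.071 × 8.00000 ≈ 768.57 furlong.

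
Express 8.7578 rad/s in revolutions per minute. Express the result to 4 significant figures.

1 radian per second = 9.54930 rpm.
Thus 8.7578 × 9.54930 ≈ 83.63 rpm.

83.63 rpm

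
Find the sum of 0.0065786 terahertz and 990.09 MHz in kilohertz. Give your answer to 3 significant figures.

0.0065786 THz = 6.57860e+6 kHz and 990.09 MHz = 990090 kHz.
6.57860e+6 + 990090 ≈ 7.57e+6 kHz.

7.57e+6 kHz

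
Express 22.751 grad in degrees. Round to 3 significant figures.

1 grad = 0.900000 degrees.
So 22.751 × 0.900000 ≈ 20.5 °.

20.5 °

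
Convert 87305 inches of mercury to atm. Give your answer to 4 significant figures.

2918 atmospheres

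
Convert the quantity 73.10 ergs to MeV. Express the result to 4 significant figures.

4.563e+7 MeV

1 erg = 624151 megaelectronvolts.
Thus 73.10 × 624151 ≈ 4.563e+7 MeV.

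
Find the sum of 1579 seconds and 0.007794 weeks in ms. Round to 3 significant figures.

1579 s = 1.57900e+6 ms and 0.007794 wk = 4.71381e+6 ms.
1.57900e+6 + 4.71381e+6 ≈ 6.29e+6 ms.

6.29e+6 milliseconds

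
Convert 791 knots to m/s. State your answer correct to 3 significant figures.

407 m/s

1 kn = 0.514444 meters per second.
Thus 791 × 0.514444 ≈ 407 m/s.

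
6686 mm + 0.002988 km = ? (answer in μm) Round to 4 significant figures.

9.674 × 10^6 μm

6686 mm = 6.68600 × 10^6 μm and 0.002988 km = 2.98800 × 10^6 μm.
6.68600 × 10^6 + 2.98800 × 10^6 ≈ 9.674 × 10^6 μm.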